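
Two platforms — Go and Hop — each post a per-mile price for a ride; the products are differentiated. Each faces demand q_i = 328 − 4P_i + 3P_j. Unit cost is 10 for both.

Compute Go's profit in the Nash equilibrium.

Go's profit: π = (P_{Go} − 10)(328 − 4P_{Go} + 3P_{Hop}).
∂π/∂P_{Go} = 368 − 8P_{Go} + 3P_{Hop} = 0 ⇒ P_{Go} = 46 + 0.375P_{Hop}.
By symmetry P_{Hop} = P_{Go}; substituting into the reaction function, 0.625P_{Go} = 46 and P_{Go} = 73.6.
q_{Go} = 328 − 4·73.6 + 3·73.6 = 254.4.
Profit = (73.6 − 10)·254.4 = 16179.84.

16179.84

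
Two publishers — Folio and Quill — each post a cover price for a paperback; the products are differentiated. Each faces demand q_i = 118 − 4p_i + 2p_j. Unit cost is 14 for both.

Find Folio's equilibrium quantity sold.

60

Folio's profit: π = (p_{Folio} − 14)(118 − 4p_{Folio} + 2p_{Quill}).
∂π/∂p_{Folio} = 174 − 8p_{Folio} + 2p_{Quill} = 0 ⇒ p_{Folio} = 21.75 + 0.25p_{Quill}.
By symmetry p_{Quill} = p_{Folio}; substituting into the reaction function, 0.75p_{Folio} = 21.75 and p_{Folio} = 29.
q_{Folio} = 118 − 4·29 + 2·29 = 60.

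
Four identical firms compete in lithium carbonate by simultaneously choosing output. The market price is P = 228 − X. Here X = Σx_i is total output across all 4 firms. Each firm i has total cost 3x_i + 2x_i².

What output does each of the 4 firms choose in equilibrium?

25

A representative firm's profit is π_i = x_i(228 − X) − 3x_i − 2x_i², with X = x_i + Σ_{j≠i} x_j.
First-order condition: 225 − 6x_i − Σ_{j≠i} x_j = 0.
With identical firms, set every x_j = x: then 225 − 6x − 3x = 0, i.e. x = 225/9 = 25.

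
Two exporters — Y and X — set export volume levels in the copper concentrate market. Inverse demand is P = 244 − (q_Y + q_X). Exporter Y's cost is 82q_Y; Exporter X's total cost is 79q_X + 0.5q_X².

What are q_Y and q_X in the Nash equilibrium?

Exporter Y's profit: π = q_Y(244 − (q_Y + q_X)) − 82q_Y.
∂π/∂q_Y = 162 − 2q_Y − q_X = 0, so q_Y = 81 − 0.5q_X.
For X: ∂π/∂q_X = 165 − 3q_X − q_Y = 0 ⇒ q_X = 55 − (1/3)q_Y.
Substituting the second reaction function into the first: q_Y = 81 − 0.5(55 − (1/3)q_Y), which gives (5/6)q_Y = 53.5 ⇒ q_Y = 64.2.
Then q_X = 55 − (1/3)·64.2 = 33.6.

64.2, 33.6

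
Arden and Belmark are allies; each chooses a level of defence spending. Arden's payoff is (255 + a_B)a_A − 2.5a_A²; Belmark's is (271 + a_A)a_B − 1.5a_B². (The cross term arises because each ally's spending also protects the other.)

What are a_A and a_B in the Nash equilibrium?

Expanding Arden's payoff: 255a_A + a_Ba_A − 2.5a_A².
∂π/∂a_A = 255 + a_B − 5a_A = 0, so a_A = 51 + 0.2a_B.
Likewise for Belmark: a_B = 271/3 + (1/3)a_A.
Substituting the second reaction function into the first: a_A = 51 + 0.2(271/3 + (1/3)a_A), which gives (14/15)a_A = 1036/15 ⇒ a_A = 74.
Then a_B = 271/3 + (1/3)·74 = 115.

74, 115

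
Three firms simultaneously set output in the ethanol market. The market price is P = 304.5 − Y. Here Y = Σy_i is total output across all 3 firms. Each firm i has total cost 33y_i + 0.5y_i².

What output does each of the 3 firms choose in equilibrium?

A representative firm's profit is π_i = y_i(304.5 − Y) − 33y_i − 0.5y_i², with Y = y_i + Σ_{j≠i} y_j.
First-order condition: 271.5 − 3y_i − Σ_{j≠i} y_j = 0.
Imposing symmetry (y_j = y for all j) turns Σ_{j≠i} y_j into 2y, so 271.5 = 5y and y = 54.3.

54.3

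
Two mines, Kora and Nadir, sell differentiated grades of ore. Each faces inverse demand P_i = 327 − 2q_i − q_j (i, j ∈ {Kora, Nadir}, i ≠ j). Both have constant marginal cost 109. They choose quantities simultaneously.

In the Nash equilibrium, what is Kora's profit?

Mine Kora's profit: π = q_{Kora}(327 − 2q_{Kora} − q_{Nadir}) − 109q_{Kora}.
∂π/∂q_{Kora} = 218 − 4q_{Kora} − q_{Nadir} = 0 ⇒ q_{Kora} = 54.5 − 0.25q_{Nadir}.
The game is symmetric, so in equilibrium q_{Nadir} = q_{Kora}: the reaction function gives 1.25q_{Kora} = 54.5, hence q_{Kora} = 43.6.
P_{Kora} = 327 − 2·43.6 − 43.6 = 196.2.
Profit = (196.2 − 109)·43.6 = 3801.92.

3801.92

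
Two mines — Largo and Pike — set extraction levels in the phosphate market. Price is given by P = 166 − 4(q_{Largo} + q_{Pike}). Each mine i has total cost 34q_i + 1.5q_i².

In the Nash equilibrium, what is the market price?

Mine Largo's profit: π = q_{Largo}(166 − 4(q_{Largo} + q_{Pike})) − 34q_{Largo} − 1.5q_{Largo}².
∂π/∂q_{Largo} = 132 − 11q_{Largo} − 4q_{Pike} = 0, so q_{Largo} = 12 − (4/11)q_{Pike}.
The game is symmetric, so in equilibrium q_{Pike} = q_{Largo}: the reaction function gives (15/11)q_{Largo} = 12, hence q_{Largo} = 8.8.
Equilibrium price: P = 166 − 4·17.6 = 95.6.

95.6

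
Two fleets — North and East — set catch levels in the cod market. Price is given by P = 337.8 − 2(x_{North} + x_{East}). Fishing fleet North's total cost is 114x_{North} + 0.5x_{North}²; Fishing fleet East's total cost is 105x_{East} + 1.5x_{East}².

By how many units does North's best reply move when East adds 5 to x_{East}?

-2

Fishing fleet North's profit: π = x_{North}(337.8 − 2(x_{North} + x_{East})) − 114x_{North} − 0.5x_{North}².
∂π/∂x_{North} = 223.8 − 5x_{North} − 2x_{East} = 0, so x_{North} = 44.76 − 0.4x_{East}.
The reaction-function slope is −0.4, so a 5-unit rise in x_{East} moves x_{North} by −0.4 × 5 = −2. North's best response falls — the actions are strategic substitutes.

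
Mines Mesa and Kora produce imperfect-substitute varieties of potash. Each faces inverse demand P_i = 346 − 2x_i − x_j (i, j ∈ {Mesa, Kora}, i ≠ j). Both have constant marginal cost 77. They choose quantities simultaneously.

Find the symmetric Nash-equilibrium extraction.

53.8

Mine Mesa's profit: π = x_{Mesa}(346 − 2x_{Mesa} − x_{Kora}) − 77x_{Mesa}.
∂π/∂x_{Mesa} = 269 − 4x_{Mesa} − x_{Kora} = 0 ⇒ x_{Mesa} = 67.25 − 0.25x_{Kora}.
By symmetry x_{Kora} = x_{Mesa}; substituting into the reaction function, 1.25x_{Mesa} = 67.25 and x_{Mesa} = 53.8.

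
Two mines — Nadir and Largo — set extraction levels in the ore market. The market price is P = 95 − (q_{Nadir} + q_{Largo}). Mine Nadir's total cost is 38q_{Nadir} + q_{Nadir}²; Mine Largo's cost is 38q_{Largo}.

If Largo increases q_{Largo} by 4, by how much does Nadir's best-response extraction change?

-1

Mine Nadir's profit: π = q_{Nadir}(95 − (q_{Nadir} + q_{Largo})) − 38q_{Nadir} − q_{Nadir}².
∂π/∂q_{Nadir} = 57 − 4q_{Nadir} − q_{Largo} = 0, so q_{Nadir} = 14.25 − 0.25q_{Largo}.
The reaction-function slope is −0.25, so a 4-unit rise in q_{Largo} moves q_{Nadir} by −0.25 × 4 = −1. Nadir's best response falls — the actions are strategic substitutes.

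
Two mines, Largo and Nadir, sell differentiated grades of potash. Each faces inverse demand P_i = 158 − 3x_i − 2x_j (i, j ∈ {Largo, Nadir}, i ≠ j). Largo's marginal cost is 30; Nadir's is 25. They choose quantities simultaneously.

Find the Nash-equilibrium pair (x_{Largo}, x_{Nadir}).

15.6875, 16.9375

Mine Largo's profit: π = x_{Largo}(158 − 3x_{Largo} − 2x_{Nadir}) − 30x_{Largo}.
∂π/∂x_{Largo} = 128 − 6x_{Largo} − 2x_{Nadir} = 0 ⇒ x_{Largo} = 64/3 − (1/3)x_{Nadir}.
Similarly x_{Nadir} = 133/6 − (1/3)x_{Largo}.
Solving the two reaction functions simultaneously: (1 − (−1/3)(−1/3))x_{Largo} = 64/3 − (1/3)·(133/6), so (8/9)x_{Largo} = 251/18 and x_{Largo} = 15.6875.
Then x_{Nadir} = 133/6 − (1/3)·15.6875 = 16.9375.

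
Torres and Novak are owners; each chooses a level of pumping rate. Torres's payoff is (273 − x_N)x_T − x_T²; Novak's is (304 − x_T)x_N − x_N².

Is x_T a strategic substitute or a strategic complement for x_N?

strategic substitutes

Expanding Torres's payoff: 273x_T − x_Nx_T − x_T².
∂π/∂x_T = 273 − x_N − 2x_T = 0, so x_T = 136.5 − 0.5x_N.
The best-response slope dx_T/dx_N = −0.5 < 0: the reaction function is downward-sloping, so the choices are strategic substitutes.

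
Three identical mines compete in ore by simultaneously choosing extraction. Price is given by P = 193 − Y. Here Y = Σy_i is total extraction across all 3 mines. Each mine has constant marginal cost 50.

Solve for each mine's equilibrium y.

35.75

A representative mine's profit is π_i = y_i(193 − Y) − 50y_i, with Y = y_i + Σ_{j≠i} y_j.
First-order condition: 143 − 2y_i − Σ_{j≠i} y_j = 0.
Imposing symmetry (y_j = y for all j) turns Σ_{j≠i} y_j into 2y, so 143 = 4y and y = 35.75.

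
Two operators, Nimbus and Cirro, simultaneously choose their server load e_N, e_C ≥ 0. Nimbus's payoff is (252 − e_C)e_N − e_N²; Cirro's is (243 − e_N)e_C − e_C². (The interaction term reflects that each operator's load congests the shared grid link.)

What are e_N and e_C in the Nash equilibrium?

Expanding Nimbus's payoff: 252e_N − e_Ce_N − e_N².
∂π/∂e_N = 252 − e_C − 2e_N = 0, so e_N = 126 − 0.5e_C.
Likewise for Cirro: e_C = 121.5 − 0.5e_N.
Plugging e_C into Nimbus's best response: e_N = 126 − 0.5(121.5 − 0.5e_N) ⇒ 0.75e_N = 65.25, so e_N = 87.
Then e_C = 121.5 − 0.5·87 = 78.

87, 78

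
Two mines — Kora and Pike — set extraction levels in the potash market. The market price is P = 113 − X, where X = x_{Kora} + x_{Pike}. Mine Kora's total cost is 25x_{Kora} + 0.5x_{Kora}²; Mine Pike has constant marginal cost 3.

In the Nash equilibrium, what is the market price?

51.4

Mine Kora's profit: π = x_{Kora}(113 − (x_{Kora} + x_{Pike})) − 25x_{Kora} − 0.5x_{Kora}².
∂π/∂x_{Kora} = 88 − 3x_{Kora} − x_{Pike} = 0, so x_{Kora} = 88/3 − (1/3)x_{Pike}.
For Pike: ∂π/∂x_{Pike} = 110 − 2x_{Pike} − x_{Kora} = 0 ⇒ x_{Pike} = 55 − 0.5x_{Kora}.
Solving the two reaction functions simultaneously: (1 − (−1/3)(−0.5))x_{Kora} = 88/3 − (1/3)·55, so (5/6)x_{Kora} = 11 and x_{Kora} = 13.2.
Then x_{Pike} = 55 − 0.5·13.2 = 48.4.
Equilibrium price: P = 113 − 61.6 = 51.4.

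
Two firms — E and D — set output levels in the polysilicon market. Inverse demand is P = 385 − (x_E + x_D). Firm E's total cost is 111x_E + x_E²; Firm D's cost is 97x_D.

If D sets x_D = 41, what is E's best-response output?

58.25

Firm E's profit: π = x_E(385 − (x_E + x_D)) − 111x_E − x_E².
∂π/∂x_E = 274 − 4x_E − x_D = 0, so x_E = 68.5 − 0.25x_D.
At x_D = 41: x_E = 68.5 − 0.25·41 = 58.25.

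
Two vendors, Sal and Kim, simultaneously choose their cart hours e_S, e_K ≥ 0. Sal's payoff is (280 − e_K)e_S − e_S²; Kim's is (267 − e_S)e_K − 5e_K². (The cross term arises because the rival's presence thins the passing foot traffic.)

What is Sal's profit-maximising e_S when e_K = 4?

Expanding Sal's payoff: 280e_S − e_Ke_S − e_S².
∂π/∂e_S = 280 − e_K − 2e_S = 0, so e_S = 140 − 0.5e_K.
At e_K = 4: e_S = 140 − 0.5·4 = 138.

138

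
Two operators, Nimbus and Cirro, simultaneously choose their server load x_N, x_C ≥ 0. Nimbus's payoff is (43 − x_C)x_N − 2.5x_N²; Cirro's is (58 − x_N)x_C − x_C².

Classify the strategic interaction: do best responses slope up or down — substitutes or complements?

strategic substitutes

Expanding Nimbus's payoff: 43x_N − x_Cx_N − 2.5x_N².
∂π/∂x_N = 43 − x_C − 5x_N = 0, so x_N = 8.6 − 0.2x_C.
The best-response slope dx_N/dx_C = −0.2 < 0: the reaction function is downward-sloping, so the choices are strategic substitutes.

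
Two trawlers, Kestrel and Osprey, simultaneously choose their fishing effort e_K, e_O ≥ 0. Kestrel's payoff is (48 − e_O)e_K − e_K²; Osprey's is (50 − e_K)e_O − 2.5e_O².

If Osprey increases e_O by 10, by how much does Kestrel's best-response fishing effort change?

Expanding Kestrel's payoff: 48e_K − e_Oe_K − e_K².
∂π/∂e_K = 48 − e_O − 2e_K = 0, so e_K = 24 − 0.5e_O.
The reaction-function slope is −0.5, so a 10-unit rise in e_O moves e_K by −0.5 × 10 = −5. Kestrel's best response falls — the actions are strategic substitutes.

-5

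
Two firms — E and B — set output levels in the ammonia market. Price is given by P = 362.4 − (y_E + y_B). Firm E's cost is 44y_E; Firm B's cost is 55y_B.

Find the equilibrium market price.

153.8

Firm E's profit: π = y_E(362.4 − (y_E + y_B)) − 44y_E.
∂π/∂y_E = 318.4 − 2y_E − y_B = 0, so y_E = 159.2 − 0.5y_B.
By the same steps for B: y_B = 153.7 − 0.5y_E.
Solving the two reaction functions simultaneously: (1 − (−0.5)(−0.5))y_E = 159.2 − 0.5·153.7, so 0.75y_E = 82.35 and y_E = 109.8.
Then y_B = 153.7 − 0.5·109.8 = 98.8.
Equilibrium price: P = 362.4 − 208.6 = 153.8.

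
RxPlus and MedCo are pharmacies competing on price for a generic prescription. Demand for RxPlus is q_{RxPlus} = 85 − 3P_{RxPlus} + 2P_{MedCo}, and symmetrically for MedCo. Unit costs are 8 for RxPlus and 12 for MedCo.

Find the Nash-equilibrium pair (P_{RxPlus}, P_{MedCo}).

28, 29.5

RxPlus's profit: π = (P_{RxPlus} − 8)(85 − 3P_{RxPlus} + 2P_{MedCo}).
∂π/∂P_{RxPlus} = 109 − 6P_{RxPlus} + 2P_{MedCo} = 0 ⇒ P_{RxPlus} = 109/6 + (1/3)P_{MedCo}.
Similarly P_{MedCo} = 121/6 + (1/3)P_{RxPlus}.
Substituting the second reaction function into the first: P_{RxPlus} = 109/6 + (1/3)(121/6 + (1/3)P_{RxPlus}), which gives (8/9)P_{RxPlus} = 224/9 ⇒ P_{RxPlus} = 28.
Then P_{MedCo} = 121/6 + (1/3)·28 = 29.5.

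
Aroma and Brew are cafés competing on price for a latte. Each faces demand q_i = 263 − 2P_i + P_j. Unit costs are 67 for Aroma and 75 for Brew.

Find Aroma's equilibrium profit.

8817.92

Aroma's profit: π = (P_{Aroma} − 67)(263 − 2P_{Aroma} + P_{Brew}).
∂π/∂P_{Aroma} = 397 − 4P_{Aroma} + P_{Brew} = 0 ⇒ P_{Aroma} = 99.25 + 0.25P_{Brew}.
Similarly P_{Brew} = 103.25 + 0.25P_{Aroma}.
Substituting the second reaction function into the first: P_{Aroma} = 99.25 + 0.25(103.25 + 0.25P_{Aroma}), which gives 0.9375P_{Aroma} = 125.0625 ⇒ P_{Aroma} = 133.4.
Then P_{Brew} = 103.25 + 0.25·133.4 = 136.6.
q_{Aroma} = 263 − 2·133.4 + 136.6 = 132.8.
Profit = (133.4 − 67)·132.8 = 8817.92.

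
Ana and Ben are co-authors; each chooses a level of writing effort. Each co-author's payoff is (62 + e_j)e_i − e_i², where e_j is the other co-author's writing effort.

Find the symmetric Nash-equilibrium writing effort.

Ana's payoff is (62 + e_B)e_A − e_A².
∂π/∂e_A = 62 + e_B − 2e_A = 0, so e_A = 31 + 0.5e_B.
By symmetry e_B = e_A; substituting into the reaction function, 0.5e_A = 31 and e_A = 62.

62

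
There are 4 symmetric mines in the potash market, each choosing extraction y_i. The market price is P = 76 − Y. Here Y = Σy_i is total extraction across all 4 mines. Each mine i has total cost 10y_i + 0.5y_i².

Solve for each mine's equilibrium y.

A representative mine's profit is π_i = y_i(76 − Y) − 10y_i − 0.5y_i², with Y = y_i + Σ_{j≠i} y_j.
First-order condition: 66 − 3y_i − Σ_{j≠i} y_j = 0.
Imposing symmetry (y_j = y for all j) turns Σ_{j≠i} y_j into 3y, so 66 = 6y and y = 11.

11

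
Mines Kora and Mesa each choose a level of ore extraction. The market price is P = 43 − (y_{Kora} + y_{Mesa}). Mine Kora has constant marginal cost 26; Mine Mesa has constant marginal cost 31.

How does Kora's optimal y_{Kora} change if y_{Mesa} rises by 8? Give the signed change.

Mine Kora's profit: π = y_{Kora}(43 − (y_{Kora} + y_{Mesa})) − 26y_{Kora}.
∂π/∂y_{Kora} = 17 − 2y_{Kora} − y_{Mesa} = 0, so y_{Kora} = 8.5 − 0.5y_{Mesa}.
The reaction-function slope is −0.5, so an 8-unit rise in y_{Mesa} moves y_{Kora} by −0.5 × 8 = −4. Kora's best response falls — the actions are strategic substitutes.

-4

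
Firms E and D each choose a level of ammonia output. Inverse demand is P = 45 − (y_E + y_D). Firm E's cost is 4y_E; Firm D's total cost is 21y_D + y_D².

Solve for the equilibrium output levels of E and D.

Firm E's profit: π = y_E(45 − (y_E + y_D)) − 4y_E.
∂π/∂y_E = 41 − 2y_E − y_D = 0, so y_E = 20.5 − 0.5y_D.
For D: ∂π/∂y_D = 24 − 4y_D − y_E = 0 ⇒ y_D = 6 − 0.25y_E.
Plugging y_D into E's best response: y_E = 20.5 − 0.5(6 − 0.25y_E) ⇒ 0.875y_E = 17.5, so y_E = 20.
Then y_D = 6 − 0.25·20 = 1.

20, 1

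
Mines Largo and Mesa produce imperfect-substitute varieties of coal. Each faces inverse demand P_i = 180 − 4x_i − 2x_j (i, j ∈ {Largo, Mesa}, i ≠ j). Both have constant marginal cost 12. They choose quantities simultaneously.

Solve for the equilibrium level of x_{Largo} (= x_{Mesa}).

Mine Largo's profit: π = x_{Largo}(180 − 4x_{Largo} − 2x_{Mesa}) − 12x_{Largo}.
∂π/∂x_{Largo} = 168 − 8x_{Largo} − 2x_{Mesa} = 0 ⇒ x_{Largo} = 21 − 0.25x_{Mesa}.
Setting x_{Largo} = x_{Mesa} in the reaction function: x_{Largo} = 21 − 0.25x_{Largo}, so x_{Largo} = 21 / 1.25 = 16.8.

16.8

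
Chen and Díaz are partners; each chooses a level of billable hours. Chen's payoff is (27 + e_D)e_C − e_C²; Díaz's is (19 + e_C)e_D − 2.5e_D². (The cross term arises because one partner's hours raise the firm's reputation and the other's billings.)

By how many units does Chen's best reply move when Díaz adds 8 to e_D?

4

Expanding Chen's payoff: 27e_C + e_De_C − e_C².
∂π/∂e_C = 27 + e_D − 2e_C = 0, so e_C = 13.5 + 0.5e_D.
The reaction-function slope is 0.5, so an 8-unit rise in e_D moves e_C by 0.5 × 8 = 4. Chen's best response rises — the actions are strategic complements.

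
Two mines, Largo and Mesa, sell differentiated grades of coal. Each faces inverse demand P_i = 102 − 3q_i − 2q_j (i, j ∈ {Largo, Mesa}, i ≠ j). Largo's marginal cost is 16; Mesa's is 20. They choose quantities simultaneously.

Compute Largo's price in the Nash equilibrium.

49

Mine Largo's profit: π = q_{Largo}(102 − 3q_{Largo} − 2q_{Mesa}) − 16q_{Largo}.
∂π/∂q_{Largo} = 86 − 6q_{Largo} − 2q_{Mesa} = 0 ⇒ q_{Largo} = 43/3 − (1/3)q_{Mesa}.
Similarly q_{Mesa} = 41/3 − (1/3)q_{Largo}.
Solving the two reaction functions simultaneously: (1 − (−1/3)(−1/3))q_{Largo} = 43/3 − (1/3)·(41/3), so (8/9)q_{Largo} = 88/9 and q_{Largo} = 11.
Then q_{Mesa} = 41/3 − (1/3)·11 = 10.
P_{Largo} = 102 − 3·11 − 2·10 = 49.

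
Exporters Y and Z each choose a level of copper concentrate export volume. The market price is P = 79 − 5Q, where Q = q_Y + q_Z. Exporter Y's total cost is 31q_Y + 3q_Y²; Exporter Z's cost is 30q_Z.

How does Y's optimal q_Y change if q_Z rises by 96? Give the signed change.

-30

Exporter Y's profit: π = q_Y(79 − 5(q_Y + q_Z)) − 31q_Y − 3q_Y².
∂π/∂q_Y = 48 − 16q_Y − 5q_Z = 0, so q_Y = 3 − 0.3125q_Z.
The reaction-function slope is −0.3125, so a 96-unit rise in q_Z moves q_Y by −0.3125 × 96 = −30. Y's best response falls — the actions are strategic substitutes.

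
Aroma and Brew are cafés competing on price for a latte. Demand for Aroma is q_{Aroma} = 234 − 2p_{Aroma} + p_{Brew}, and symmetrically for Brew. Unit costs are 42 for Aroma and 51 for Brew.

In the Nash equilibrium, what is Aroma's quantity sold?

Aroma's profit: π = (p_{Aroma} − 42)(234 − 2p_{Aroma} + p_{Brew}).
∂π/∂p_{Aroma} = 318 − 4p_{Aroma} + p_{Brew} = 0 ⇒ p_{Aroma} = 79.5 + 0.25p_{Brew}.
Similarly p_{Brew} = 84 + 0.25p_{Aroma}.
Plugging p_{Brew} into Aroma's best response: p_{Aroma} = 79.5 + 0.25(84 + 0.25p_{Aroma}) ⇒ 0.9375p_{Aroma} = 100.5, so p_{Aroma} = 107.2.
Then p_{Brew} = 84 + 0.25·107.2 = 110.8.
q_{Aroma} = 234 − 2·107.2 + 110.8 = 130.4.

130.4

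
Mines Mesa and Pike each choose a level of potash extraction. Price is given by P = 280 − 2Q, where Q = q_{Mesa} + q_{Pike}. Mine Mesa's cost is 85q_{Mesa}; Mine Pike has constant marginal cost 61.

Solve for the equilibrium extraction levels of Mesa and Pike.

Mine Mesa's profit: π = q_{Mesa}(280 − 2(q_{Mesa} + q_{Pike})) − 85q_{Mesa}.
∂π/∂q_{Mesa} = 195 − 4q_{Mesa} − 2q_{Pike} = 0, so q_{Mesa} = 48.75 − 0.5q_{Pike}.
By the same steps for Pike: q_{Pike} = 54.75 − 0.5q_{Mesa}.
Solving the two reaction functions simultaneously: (1 − (−0.5)(−0.5))q_{Mesa} = 48.75 − 0.5·54.75, so 0.75q_{Mesa} = 21.375 and q_{Mesa} = 28.5.
Then q_{Pike} = 54.75 − 0.5·28.5 = 40.5.

28.5, 40.5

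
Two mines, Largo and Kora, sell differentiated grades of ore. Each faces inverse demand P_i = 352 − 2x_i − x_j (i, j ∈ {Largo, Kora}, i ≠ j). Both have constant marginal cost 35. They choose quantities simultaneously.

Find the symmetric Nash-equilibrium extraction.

Mine Largo's profit: π = x_{Largo}(352 − 2x_{Largo} − x_{Kora}) − 35x_{Largo}.
∂π/∂x_{Largo} = 317 − 4x_{Largo} − x_{Kora} = 0 ⇒ x_{Largo} = 79.25 − 0.25x_{Kora}.
By symmetry x_{Kora} = x_{Largo}; substituting into the reaction function, 1.25x_{Largo} = 79.25 and x_{Largo} = 63.4.

63.4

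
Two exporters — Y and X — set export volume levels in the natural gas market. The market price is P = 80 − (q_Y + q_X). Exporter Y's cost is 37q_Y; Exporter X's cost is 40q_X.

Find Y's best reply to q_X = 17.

13

Exporter Y's profit: π = q_Y(80 − (q_Y + q_X)) − 37q_Y.
∂π/∂q_Y = 43 − 2q_Y − q_X = 0, so q_Y = 21.5 − 0.5q_X.
At q_X = 17: q_Y = 21.5 − 0.5·17 = 13.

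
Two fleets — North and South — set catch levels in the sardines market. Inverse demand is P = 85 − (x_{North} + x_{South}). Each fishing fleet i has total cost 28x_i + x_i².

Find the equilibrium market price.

Fishing fleet North's profit: π = x_{North}(85 − (x_{North} + x_{South})) − 28x_{North} − x_{North}².
∂π/∂x_{North} = 57 − 4x_{North} − x_{South} = 0, so x_{North} = 14.25 − 0.25x_{South}.
The game is symmetric, so in equilibrium x_{South} = x_{North}: the reaction function gives 1.25x_{North} = 14.25, hence x_{North} = 11.4.
Equilibrium price: P = 85 − 22.8 = 62.2.

62.2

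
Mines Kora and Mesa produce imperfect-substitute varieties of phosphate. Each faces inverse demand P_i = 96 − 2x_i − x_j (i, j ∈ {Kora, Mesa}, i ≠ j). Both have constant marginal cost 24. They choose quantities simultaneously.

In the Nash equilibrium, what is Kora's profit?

414.72

Mine Kora's profit: π = x_{Kora}(96 − 2x_{Kora} − x_{Mesa}) − 24x_{Kora}.
∂π/∂x_{Kora} = 72 − 4x_{Kora} − x_{Mesa} = 0 ⇒ x_{Kora} = 18 − 0.25x_{Mesa}.
Setting x_{Kora} = x_{Mesa} in the reaction function: x_{Kora} = 18 − 0.25x_{Kora}, so x_{Kora} = 18 / 1.25 = 14.4.
P_{Kora} = 96 − 2·14.4 − 14.4 = 52.8.
Profit = (52.8 − 24)·14.4 = 414.72.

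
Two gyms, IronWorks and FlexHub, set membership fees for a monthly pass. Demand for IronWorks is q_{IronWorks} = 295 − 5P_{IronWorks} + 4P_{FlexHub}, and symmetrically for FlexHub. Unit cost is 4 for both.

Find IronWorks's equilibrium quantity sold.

242.5

IronWorks's profit: π = (P_{IronWorks} − 4)(295 − 5P_{IronWorks} + 4P_{FlexHub}).
∂π/∂P_{IronWorks} = 315 − 10P_{IronWorks} + 4P_{FlexHub} = 0 ⇒ P_{IronWorks} = 31.5 + 0.4P_{FlexHub}.
By symmetry P_{FlexHub} = P_{IronWorks}; substituting into the reaction function, 0.6P_{IronWorks} = 31.5 and P_{IronWorks} = 52.5.
q_{IronWorks} = 295 − 5·52.5 + 4·52.5 = 242.5.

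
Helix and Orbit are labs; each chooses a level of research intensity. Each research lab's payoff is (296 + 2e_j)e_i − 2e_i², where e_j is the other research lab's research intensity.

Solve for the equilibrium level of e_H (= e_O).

148

Helix's payoff is (296 + 2e_O)e_H − 2e_H².
∂π/∂e_H = 296 + 2e_O − 4e_H = 0, so e_H = 74 + 0.5e_O.
The game is symmetric, so in equilibrium e_O = e_H: the reaction function gives 0.5e_H = 74, hence e_H = 148.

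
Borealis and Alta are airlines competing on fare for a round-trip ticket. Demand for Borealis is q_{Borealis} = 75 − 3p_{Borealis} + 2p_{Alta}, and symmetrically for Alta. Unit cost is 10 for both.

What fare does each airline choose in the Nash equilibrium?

26.25

Borealis's profit: π = (p_{Borealis} − 10)(75 − 3p_{Borealis} + 2p_{Alta}).
∂π/∂p_{Borealis} = 105 − 6p_{Borealis} + 2p_{Alta} = 0 ⇒ p_{Borealis} = 17.5 + (1/3)p_{Alta}.
Setting p_{Borealis} = p_{Alta} in the reaction function: p_{Borealis} = 17.5 + (1/3)p_{Borealis}, so p_{Borealis} = 17.5 / (2/3) = 26.25.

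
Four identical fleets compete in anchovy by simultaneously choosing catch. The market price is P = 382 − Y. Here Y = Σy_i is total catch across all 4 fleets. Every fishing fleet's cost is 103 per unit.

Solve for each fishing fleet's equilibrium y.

55.8

A representative fishing fleet's profit is π_i = y_i(382 − Y) − 103y_i, with Y = y_i + Σ_{j≠i} y_j.
First-order condition: 279 − 2y_i − Σ_{j≠i} y_j = 0.
In a symmetric equilibrium every fishing fleet chooses the same y, so Σ_{j≠i} y_j = 3y. The condition becomes 279 − 5y = 0, giving y = 279/5 = 55.8.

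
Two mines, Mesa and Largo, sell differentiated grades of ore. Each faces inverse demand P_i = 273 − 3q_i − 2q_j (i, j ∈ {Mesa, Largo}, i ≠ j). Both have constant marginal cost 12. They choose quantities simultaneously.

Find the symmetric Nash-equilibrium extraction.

32.625

Mine Mesa's profit: π = q_{Mesa}(273 − 3q_{Mesa} − 2q_{Largo}) − 12q_{Mesa}.
∂π/∂q_{Mesa} = 261 − 6q_{Mesa} − 2q_{Largo} = 0 ⇒ q_{Mesa} = 43.5 − (1/3)q_{Largo}.
The game is symmetric, so in equilibrium q_{Largo} = q_{Mesa}: the reaction function gives (4/3)q_{Mesa} = 43.5, hence q_{Mesa} = 32.625.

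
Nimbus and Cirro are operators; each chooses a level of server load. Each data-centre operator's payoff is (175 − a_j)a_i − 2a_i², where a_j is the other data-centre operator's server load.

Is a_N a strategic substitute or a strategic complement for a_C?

Nimbus's payoff is (175 − a_C)a_N − 2a_N².
∂π/∂a_N = 175 − a_C − 4a_N = 0, so a_N = 43.75 − 0.25a_C.
The best-response slope da_N/da_C = −0.25 < 0: the reaction function is downward-sloping, so the choices are strategic substitutes.

strategic substitutes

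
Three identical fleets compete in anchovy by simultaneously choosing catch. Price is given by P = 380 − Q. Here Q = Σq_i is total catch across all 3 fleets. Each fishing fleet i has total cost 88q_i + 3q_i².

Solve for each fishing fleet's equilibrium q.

29.2

A representative fishing fleet's profit is π_i = q_i(380 − Q) − 88q_i − 3q_i², with Q = q_i + Σ_{j≠i} q_j.
First-order condition: 292 − 8q_i − Σ_{j≠i} q_j = 0.
With identical fishing fleets, set every q_j = q: then 292 − 8q − 2q = 0, i.e. q = 292/10 = 29.2.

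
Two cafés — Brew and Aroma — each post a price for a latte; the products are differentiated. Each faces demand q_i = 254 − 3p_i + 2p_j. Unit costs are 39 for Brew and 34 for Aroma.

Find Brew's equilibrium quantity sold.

158.4375

Brew's profit: π = (p_{Brew} − 39)(254 − 3p_{Brew} + 2p_{Aroma}).
∂π/∂p_{Brew} = 371 − 6p_{Brew} + 2p_{Aroma} = 0 ⇒ p_{Brew} = 371/6 + (1/3)p_{Aroma}.
Similarly p_{Aroma} = 178/3 + (1/3)p_{Brew}.
Solving the two reaction functions simultaneously: (1 − (1/3)(1/3))p_{Brew} = 371/6 + (1/3)·(178/3), so (8/9)p_{Brew} = 1469/18 and p_{Brew} = 91.8125.
Then p_{Aroma} = 178/3 + (1/3)·91.8125 = 89.9375.
q_{Brew} = 254 − 3·91.8125 + 2·89.9375 = 158.4375.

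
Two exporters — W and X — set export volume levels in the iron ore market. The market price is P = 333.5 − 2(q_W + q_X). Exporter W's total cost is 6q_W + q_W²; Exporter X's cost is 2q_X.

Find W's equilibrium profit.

3139.5675

Exporter W's profit: π = q_W(333.5 − 2(q_W + q_X)) − 6q_W − q_W².
∂π/∂q_W = 327.5 − 6q_W − 2q_X = 0, so q_W = 655/12 − (1/3)q_X.
For X: ∂π/∂q_X = 331.5 − 4q_X − 2q_W = 0 ⇒ q_X = 82.875 − 0.5q_W.
Substituting the second reaction function into the first: q_W = 655/12 − (1/3)(82.875 − 0.5q_W), which gives (5/6)q_W = 647/24 ⇒ q_W = 32.35.
Then q_X = 82.875 − 0.5·32.35 = 66.7.
Price P = 333.5 − 2·99.05 = 135.4.
W's profit: (135.4 − 6)·32.35 − (32.35)² = 3139.5675.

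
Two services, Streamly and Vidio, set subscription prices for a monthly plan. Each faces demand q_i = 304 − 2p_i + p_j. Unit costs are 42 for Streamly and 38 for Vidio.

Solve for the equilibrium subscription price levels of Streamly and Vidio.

128.8, 127.2

Streamly's profit: π = (p_{Streamly} − 42)(304 − 2p_{Streamly} + p_{Vidio}).
∂π/∂p_{Streamly} = 388 − 4p_{Streamly} + p_{Vidio} = 0 ⇒ p_{Streamly} = 97 + 0.25p_{Vidio}.
Similarly p_{Vidio} = 95 + 0.25p_{Streamly}.
Substituting the second reaction function into the first: p_{Streamly} = 97 + 0.25(95 + 0.25p_{Streamly}), which gives 0.9375p_{Streamly} = 120.75 ⇒ p_{Streamly} = 128.8.
Then p_{Vidio} = 95 + 0.25·128.8 = 127.2.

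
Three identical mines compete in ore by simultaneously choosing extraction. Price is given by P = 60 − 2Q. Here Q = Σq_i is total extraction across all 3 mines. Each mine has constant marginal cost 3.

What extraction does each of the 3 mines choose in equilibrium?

A representative mine's profit is π_i = q_i(60 − 2Q) − 3q_i, with Q = q_i + Σ_{j≠i} q_j.
First-order condition: 57 − 4q_i − 2Σ_{j≠i} q_j = 0.
In a symmetric equilibrium every mine chooses the same q, so Σ_{j≠i} q_j = 2q. The condition becomes 57 − 8q = 0, giving q = 57/8 = 7.125.

7.125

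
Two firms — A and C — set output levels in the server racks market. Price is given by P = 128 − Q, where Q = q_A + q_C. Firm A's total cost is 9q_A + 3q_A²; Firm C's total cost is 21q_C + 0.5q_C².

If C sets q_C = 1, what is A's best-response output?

14.75

Firm A's profit: π = q_A(128 − (q_A + q_C)) − 9q_A − 3q_A².
∂π/∂q_A = 119 − 8q_A − q_C = 0, so q_A = 14.875 − 0.125q_C.
At q_C = 1: q_A = 14.875 − 0.125·1 = 14.75.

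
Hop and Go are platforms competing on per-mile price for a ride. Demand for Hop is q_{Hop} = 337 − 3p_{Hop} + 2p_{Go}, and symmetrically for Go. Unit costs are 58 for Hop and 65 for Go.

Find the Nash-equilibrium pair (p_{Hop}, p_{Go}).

Hop's profit: π = (p_{Hop} − 58)(337 − 3p_{Hop} + 2p_{Go}).
∂π/∂p_{Hop} = 511 − 6p_{Hop} + 2p_{Go} = 0 ⇒ p_{Hop} = 511/6 + (1/3)p_{Go}.
Similarly p_{Go} = 266/3 + (1/3)p_{Hop}.
Plugging p_{Go} into Hop's best response: p_{Hop} = 511/6 + (1/3)(266/3 + (1/3)p_{Hop}) ⇒ (8/9)p_{Hop} = 2065/18, so p_{Hop} = 129.0625.
Then p_{Go} = 266/3 + (1/3)·129.0625 = 131.6875.

129.0625, 131.6875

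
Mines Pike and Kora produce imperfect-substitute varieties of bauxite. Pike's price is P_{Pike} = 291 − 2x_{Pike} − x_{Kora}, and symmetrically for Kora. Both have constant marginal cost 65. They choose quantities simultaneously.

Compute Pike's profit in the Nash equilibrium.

4086.08

Mine Pike's profit: π = x_{Pike}(291 − 2x_{Pike} − x_{Kora}) − 65x_{Pike}.
∂π/∂x_{Pike} = 226 − 4x_{Pike} − x_{Kora} = 0 ⇒ x_{Pike} = 56.5 − 0.25x_{Kora}.
By symmetry x_{Kora} = x_{Pike}; substituting into the reaction function, 1.25x_{Pike} = 56.5 and x_{Pike} = 45.2.
P_{Pike} = 291 − 2·45.2 − 45.2 = 155.4.
Profit = (155.4 − 65)·45.2 = 4086.08.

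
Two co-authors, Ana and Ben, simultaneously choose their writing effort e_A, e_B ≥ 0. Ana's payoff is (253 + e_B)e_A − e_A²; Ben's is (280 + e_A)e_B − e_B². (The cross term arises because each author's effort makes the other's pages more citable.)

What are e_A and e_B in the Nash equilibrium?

262, 271

Expanding Ana's payoff: 253e_A + e_Be_A − e_A².
∂π/∂e_A = 253 + e_B − 2e_A = 0, so e_A = 126.5 + 0.5e_B.
Likewise for Ben: e_B = 140 + 0.5e_A.
Plugging e_B into Ana's best response: e_A = 126.5 + 0.5(140 + 0.5e_A) ⇒ 0.75e_A = 196.5, so e_A = 262.
Then e_B = 140 + 0.5·262 = 271.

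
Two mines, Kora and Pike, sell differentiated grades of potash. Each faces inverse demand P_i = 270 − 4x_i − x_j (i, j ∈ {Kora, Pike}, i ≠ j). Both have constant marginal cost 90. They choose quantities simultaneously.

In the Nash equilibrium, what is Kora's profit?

Mine Kora's profit: π = x_{Kora}(270 − 4x_{Kora} − x_{Pike}) − 90x_{Kora}.
∂π/∂x_{Kora} = 180 − 8x_{Kora} − x_{Pike} = 0 ⇒ x_{Kora} = 22.5 − 0.125x_{Pike}.
Setting x_{Kora} = x_{Pike} in the reaction function: x_{Kora} = 22.5 − 0.125x_{Kora}, so x_{Kora} = 22.5 / 1.125 = 20.
P_{Kora} = 270 − 4·20 − 20 = 170.
Profit = (170 − 90)·20 = 1600.

1600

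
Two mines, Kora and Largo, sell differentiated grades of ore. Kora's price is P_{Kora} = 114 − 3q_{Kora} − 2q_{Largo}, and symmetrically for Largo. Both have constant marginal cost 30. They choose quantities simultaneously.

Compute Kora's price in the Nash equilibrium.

Mine Kora's profit: π = q_{Kora}(114 − 3q_{Kora} − 2q_{Largo}) − 30q_{Kora}.
∂π/∂q_{Kora} = 84 − 6q_{Kora} − 2q_{Largo} = 0 ⇒ q_{Kora} = 14 − (1/3)q_{Largo}.
By symmetry q_{Largo} = q_{Kora}; substituting into the reaction function, (4/3)q_{Kora} = 14 and q_{Kora} = 10.5.
P_{Kora} = 114 − 3·10.5 − 2·10.5 = 61.5.

61.5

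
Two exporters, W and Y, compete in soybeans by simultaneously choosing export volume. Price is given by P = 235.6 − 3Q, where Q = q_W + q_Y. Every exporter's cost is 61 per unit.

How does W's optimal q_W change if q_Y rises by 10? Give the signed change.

-5

Exporter W's profit: π = q_W(235.6 − 3(q_W + q_Y)) − 61q_W.
∂π/∂q_W = 174.6 − 6q_W − 3q_Y = 0, so q_W = 29.1 − 0.5q_Y.
The reaction-function slope is −0.5, so a 10-unit rise in q_Y moves q_W by −0.5 × 10 = −5. W's best response falls — the actions are strategic substitutes.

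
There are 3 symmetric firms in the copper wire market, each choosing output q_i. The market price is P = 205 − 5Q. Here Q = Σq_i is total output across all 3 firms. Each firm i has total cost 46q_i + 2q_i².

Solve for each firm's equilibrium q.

6.625

A representative firm's profit is π_i = q_i(205 − 5Q) − 46q_i − 2q_i², with Q = q_i + Σ_{j≠i} q_j.
First-order condition: 159 − 14q_i − 5Σ_{j≠i} q_j = 0.
In a symmetric equilibrium every firm chooses the same q, so Σ_{j≠i} q_j = 2q. The condition becomes 159 − 24q = 0, giving q = 159/24 = 6.625.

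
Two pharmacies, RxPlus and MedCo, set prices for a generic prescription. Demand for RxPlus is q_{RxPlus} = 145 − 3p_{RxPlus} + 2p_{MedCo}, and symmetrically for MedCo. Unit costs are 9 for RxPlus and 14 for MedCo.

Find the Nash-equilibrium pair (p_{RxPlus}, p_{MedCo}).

43.9375, 45.8125

RxPlus's profit: π = (p_{RxPlus} − 9)(145 − 3p_{RxPlus} + 2p_{MedCo}).
∂π/∂p_{RxPlus} = 172 − 6p_{RxPlus} + 2p_{MedCo} = 0 ⇒ p_{RxPlus} = 86/3 + (1/3)p_{MedCo}.
Similarly p_{MedCo} = 187/6 + (1/3)p_{RxPlus}.
Plugging p_{MedCo} into RxPlus's best response: p_{RxPlus} = 86/3 + (1/3)(187/6 + (1/3)p_{RxPlus}) ⇒ (8/9)p_{RxPlus} = 703/18, so p_{RxPlus} = 43.9375.
Then p_{MedCo} = 187/6 + (1/3)·43.9375 = 45.8125.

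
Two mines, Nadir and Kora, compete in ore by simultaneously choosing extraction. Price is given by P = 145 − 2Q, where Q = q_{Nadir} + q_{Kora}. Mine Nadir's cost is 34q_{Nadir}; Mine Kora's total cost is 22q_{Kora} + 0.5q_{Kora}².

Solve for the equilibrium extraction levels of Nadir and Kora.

19.3125, 16.875

Mine Nadir's profit: π = q_{Nadir}(145 − 2(q_{Nadir} + q_{Kora})) − 34q_{Nadir}.
∂π/∂q_{Nadir} = 111 − 4q_{Nadir} − 2q_{Kora} = 0, so q_{Nadir} = 27.75 − 0.5q_{Kora}.
For Kora: ∂π/∂q_{Kora} = 123 − 5q_{Kora} − 2q_{Nadir} = 0 ⇒ q_{Kora} = 24.6 − 0.4q_{Nadir}.
Solving the two reaction functions simultaneously: (1 − (−0.5)(−0.4))q_{Nadir} = 27.75 − 0.5·24.6, so 0.8q_{Nadir} = 15.45 and q_{Nadir} = 19.3125.
Then q_{Kora} = 24.6 − 0.4·19.3125 = 16.875.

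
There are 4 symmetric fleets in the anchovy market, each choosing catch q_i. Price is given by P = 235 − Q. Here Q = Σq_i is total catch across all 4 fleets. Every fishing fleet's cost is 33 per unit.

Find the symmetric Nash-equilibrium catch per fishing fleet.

A representative fishing fleet's profit is π_i = q_i(235 − Q) − 33q_i, with Q = q_i + Σ_{j≠i} q_j.
First-order condition: 202 − 2q_i − Σ_{j≠i} q_j = 0.
With identical fishing fleets, set every q_j = q: then 202 − 2q − 3q = 0, i.e. q = 202/5 = 40.4.

40.4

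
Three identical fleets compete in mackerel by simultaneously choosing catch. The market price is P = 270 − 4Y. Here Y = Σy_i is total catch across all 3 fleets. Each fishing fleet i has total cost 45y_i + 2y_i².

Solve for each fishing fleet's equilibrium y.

11.25

A representative fishing fleet's profit is π_i = y_i(270 − 4Y) − 45y_i − 2y_i², with Y = y_i + Σ_{j≠i} y_j.
First-order condition: 225 − 12y_i − 4Σ_{j≠i} y_j = 0.
In a symmetric equilibrium every fishing fleet chooses the same y, so Σ_{j≠i} y_j = 2y. The condition becomes 225 − 20y = 0, giving y = 225/20 = 11.25.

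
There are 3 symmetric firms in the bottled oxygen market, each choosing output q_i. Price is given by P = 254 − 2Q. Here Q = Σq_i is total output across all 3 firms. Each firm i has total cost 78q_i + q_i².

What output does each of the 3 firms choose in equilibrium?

17.6

A representative firm's profit is π_i = q_i(254 − 2Q) − 78q_i − q_i², with Q = q_i + Σ_{j≠i} q_j.
First-order condition: 176 − 6q_i − 2Σ_{j≠i} q_j = 0.
With identical firms, set every q_j = q: then 176 − 6q − 4q = 0, i.e. q = 176/10 = 17.6.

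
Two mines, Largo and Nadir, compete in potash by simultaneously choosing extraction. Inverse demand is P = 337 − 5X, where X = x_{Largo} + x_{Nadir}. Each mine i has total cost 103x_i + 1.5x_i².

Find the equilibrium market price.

207

Mine Largo's profit: π = x_{Largo}(337 − 5(x_{Largo} + x_{Nadir})) − 103x_{Largo} − 1.5x_{Largo}².
∂π/∂x_{Largo} = 234 − 13x_{Largo} − 5x_{Nadir} = 0, so x_{Largo} = 18 − (5/13)x_{Nadir}.
By symmetry x_{Nadir} = x_{Largo}; substituting into the reaction function, (18/13)x_{Largo} = 18 and x_{Largo} = 13.
Equilibrium price: P = 337 − 5·26 = 207.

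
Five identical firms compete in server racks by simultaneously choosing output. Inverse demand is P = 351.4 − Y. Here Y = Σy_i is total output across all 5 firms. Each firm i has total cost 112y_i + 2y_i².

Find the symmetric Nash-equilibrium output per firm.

A representative firm's profit is π_i = y_i(351.4 − Y) − 112y_i − 2y_i², with Y = y_i + Σ_{j≠i} y_j.
First-order condition: 239.4 − 6y_i − Σ_{j≠i} y_j = 0.
Imposing symmetry (y_j = y for all j) turns Σ_{j≠i} y_j into 4y, so 239.4 = 10y and y = 23.94.

23.94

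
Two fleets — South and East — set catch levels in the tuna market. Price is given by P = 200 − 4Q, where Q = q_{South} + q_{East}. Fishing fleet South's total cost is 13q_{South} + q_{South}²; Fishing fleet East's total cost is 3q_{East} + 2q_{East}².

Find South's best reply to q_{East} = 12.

Fishing fleet South's profit: π = q_{South}(200 − 4(q_{South} + q_{East})) − 13q_{South} − q_{South}².
∂π/∂q_{South} = 187 − 10q_{South} − 4q_{East} = 0, so q_{South} = 18.7 − 0.4q_{East}.
At q_{East} = 12: q_{South} = 18.7 − 0.4·12 = 13.9.

13.9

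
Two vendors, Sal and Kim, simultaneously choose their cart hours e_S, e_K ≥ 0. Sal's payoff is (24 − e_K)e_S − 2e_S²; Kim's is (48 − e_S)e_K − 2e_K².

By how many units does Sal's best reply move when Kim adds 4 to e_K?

-1

Expanding Sal's payoff: 24e_S − e_Ke_S − 2e_S².
∂π/∂e_S = 24 − e_K − 4e_S = 0, so e_S = 6 − 0.25e_K.
The reaction-function slope is −0.25, so a 4-unit rise in e_K moves e_S by −0.25 × 4 = −1. Sal's best response falls — the actions are strategic substitutes.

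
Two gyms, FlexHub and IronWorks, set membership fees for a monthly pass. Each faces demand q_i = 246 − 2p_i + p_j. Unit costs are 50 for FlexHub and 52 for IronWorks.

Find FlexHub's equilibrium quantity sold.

FlexHub's profit: π = (p_{FlexHub} − 50)(246 − 2p_{FlexHub} + p_{IronWorks}).
∂π/∂p_{FlexHub} = 346 − 4p_{FlexHub} + p_{IronWorks} = 0 ⇒ p_{FlexHub} = 86.5 + 0.25p_{IronWorks}.
Similarly p_{IronWorks} = 87.5 + 0.25p_{FlexHub}.
Solving the two reaction functions simultaneously: (1 − (0.25)(0.25))p_{FlexHub} = 86.5 + 0.25·87.5, so 0.9375p_{FlexHub} = 108.375 and p_{FlexHub} = 115.6.
Then p_{IronWorks} = 87.5 + 0.25·115.6 = 116.4.
q_{FlexHub} = 246 − 2·115.6 + 116.4 = 131.2.

131.2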